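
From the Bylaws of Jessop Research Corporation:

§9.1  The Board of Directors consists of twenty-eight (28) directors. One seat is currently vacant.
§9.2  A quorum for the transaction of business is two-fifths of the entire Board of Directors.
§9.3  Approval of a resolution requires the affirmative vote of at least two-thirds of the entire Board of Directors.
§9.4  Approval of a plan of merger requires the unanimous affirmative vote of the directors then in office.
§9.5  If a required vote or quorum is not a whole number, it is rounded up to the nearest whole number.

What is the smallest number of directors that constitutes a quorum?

2/5 of 28 = 11.20, rounded up to 12.

12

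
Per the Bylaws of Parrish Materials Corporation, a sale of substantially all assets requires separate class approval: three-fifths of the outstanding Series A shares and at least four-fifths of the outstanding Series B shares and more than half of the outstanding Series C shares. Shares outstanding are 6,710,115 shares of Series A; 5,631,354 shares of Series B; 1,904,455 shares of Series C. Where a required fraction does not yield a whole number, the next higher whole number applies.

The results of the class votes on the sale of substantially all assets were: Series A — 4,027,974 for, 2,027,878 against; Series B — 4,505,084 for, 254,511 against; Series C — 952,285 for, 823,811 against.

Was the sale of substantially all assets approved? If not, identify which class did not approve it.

Series A: 3/5 of 6710115 = 4026069; 4,026,069 required, 4,027,974 in favor — approved.
Series B: 4/5 of 5631354 = 4505083.20, rounded up to 4505084; 4,505,084 required, 4,505,084 in favor — approved.
Series C: a majority of 1904455 is 952228; 952,228 required, 952,285 in favor — approved.

Approved — every class gave the required vote.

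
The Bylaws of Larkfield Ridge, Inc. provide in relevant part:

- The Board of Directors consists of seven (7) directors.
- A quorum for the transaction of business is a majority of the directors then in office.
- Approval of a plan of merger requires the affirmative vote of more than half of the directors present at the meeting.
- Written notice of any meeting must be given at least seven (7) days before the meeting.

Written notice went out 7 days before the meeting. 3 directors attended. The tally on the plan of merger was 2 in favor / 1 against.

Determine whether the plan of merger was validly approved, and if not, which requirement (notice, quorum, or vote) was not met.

Invalid — quorum requirement not satisfied.

Notice: 7 days given; 7 required (7 ≥ 7). Satisfied.
Quorum: 3 present; quorum is 4. Not satisfied.
Vote: the plan of merger requires a majority of the directors present (3). A majority of 3 is 2, so 2 affirmative votes are needed; 2 voted in favor. Satisfied. (Moot — without a quorum no business can be validly transacted.)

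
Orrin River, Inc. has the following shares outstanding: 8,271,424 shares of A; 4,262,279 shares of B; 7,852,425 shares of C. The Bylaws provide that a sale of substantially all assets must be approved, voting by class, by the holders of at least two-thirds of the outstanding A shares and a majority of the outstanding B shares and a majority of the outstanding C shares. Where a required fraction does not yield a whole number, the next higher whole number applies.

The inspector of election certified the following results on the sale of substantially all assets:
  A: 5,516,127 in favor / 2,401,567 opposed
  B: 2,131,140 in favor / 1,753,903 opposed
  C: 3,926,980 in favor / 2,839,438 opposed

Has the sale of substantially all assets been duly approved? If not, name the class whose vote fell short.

Approved — every class gave the required vote.

A: 2/3 of 8271424 = 5514282.67, rounded up to 5514283; 5,514,283 required, 5,516,127 in favor — approved.
B: a majority of 4262279 is 2131140; 2,131,140 required, 2,131,140 in favor — approved.
C: a majority of 7852425 is 3926213; 3,926,213 required, 3,926,980 in favor — approved.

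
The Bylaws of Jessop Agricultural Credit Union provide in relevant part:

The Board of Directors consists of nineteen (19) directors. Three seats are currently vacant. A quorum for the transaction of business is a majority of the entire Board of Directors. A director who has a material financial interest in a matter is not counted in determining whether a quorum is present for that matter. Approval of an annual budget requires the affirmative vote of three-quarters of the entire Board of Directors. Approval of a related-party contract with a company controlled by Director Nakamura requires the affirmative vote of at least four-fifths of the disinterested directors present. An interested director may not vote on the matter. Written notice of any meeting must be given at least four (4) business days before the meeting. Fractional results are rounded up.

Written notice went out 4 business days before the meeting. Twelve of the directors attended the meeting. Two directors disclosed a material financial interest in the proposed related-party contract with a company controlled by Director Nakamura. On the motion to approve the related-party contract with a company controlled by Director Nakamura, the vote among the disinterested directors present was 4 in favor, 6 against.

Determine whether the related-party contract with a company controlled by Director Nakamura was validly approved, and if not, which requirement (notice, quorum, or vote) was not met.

Notice: 4 business days given; 4 required (4 ≥ 4). Satisfied.
Quorum: 12 present, but the 2 interested directors do not count, leaving 10. Quorum is 10. Satisfied.
Vote: the related-party contract with a company controlled by Director Nakamura requires four-fifths of the disinterested directors present (12 − 2 = 10). 4/5 of 10 = 8, so 8 affirmative votes are needed; 4 voted in favor. Not satisfied.

Invalid — vote requirement not satisfied.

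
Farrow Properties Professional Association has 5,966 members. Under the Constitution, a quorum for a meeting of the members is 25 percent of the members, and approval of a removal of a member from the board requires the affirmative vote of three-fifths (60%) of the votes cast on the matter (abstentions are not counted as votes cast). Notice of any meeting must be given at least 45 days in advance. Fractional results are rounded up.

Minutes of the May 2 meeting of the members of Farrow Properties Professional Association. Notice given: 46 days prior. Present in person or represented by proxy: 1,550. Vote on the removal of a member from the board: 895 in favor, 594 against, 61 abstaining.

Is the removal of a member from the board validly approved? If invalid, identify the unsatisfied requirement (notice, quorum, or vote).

Notice: 46 days given; 45 required. Satisfied.
Quorum: 25% of 5,966 = 1,491.50, rounded up to 1,492; 1,550 present. Satisfied.
Vote: requires three-fifths of the votes cast (1,550 − 61 abstaining = 1,489); 3/5 of 1489 = 893.40, rounded up to 894, so 894 needed; 895 in favor. Satisfied.

Valid — all requirements satisfied.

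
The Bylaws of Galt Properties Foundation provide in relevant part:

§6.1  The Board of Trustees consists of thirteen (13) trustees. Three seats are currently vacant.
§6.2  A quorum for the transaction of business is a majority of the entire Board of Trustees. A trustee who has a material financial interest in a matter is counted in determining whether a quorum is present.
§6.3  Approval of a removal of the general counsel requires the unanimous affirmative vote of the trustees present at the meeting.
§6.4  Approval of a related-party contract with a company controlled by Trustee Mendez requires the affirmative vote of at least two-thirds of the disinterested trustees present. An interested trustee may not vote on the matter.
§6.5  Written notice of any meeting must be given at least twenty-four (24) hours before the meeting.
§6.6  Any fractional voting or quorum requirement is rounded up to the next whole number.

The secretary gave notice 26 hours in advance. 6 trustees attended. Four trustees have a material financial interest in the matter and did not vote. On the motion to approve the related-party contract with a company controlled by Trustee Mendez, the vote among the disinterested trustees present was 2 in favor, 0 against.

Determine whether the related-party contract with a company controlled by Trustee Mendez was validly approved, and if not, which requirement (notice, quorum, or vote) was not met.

Invalid — quorum requirement not satisfied.

Notice: 26 hours given; 24 required (26 ≥ 24). Satisfied.
Quorum: 6 present (interested trustees count toward quorum); quorum is 7. Not satisfied.
Vote: the related-party contract with a company controlled by Trustee Mendez requires two-thirds of the disinterested trustees present (6 − 4 = 2). 2/3 of 2 = 1.33, rounded up to 2, so 2 affirmative votes are needed; 2 voted in favor. Satisfied. (Moot — without a quorum no business can be validly transacted.)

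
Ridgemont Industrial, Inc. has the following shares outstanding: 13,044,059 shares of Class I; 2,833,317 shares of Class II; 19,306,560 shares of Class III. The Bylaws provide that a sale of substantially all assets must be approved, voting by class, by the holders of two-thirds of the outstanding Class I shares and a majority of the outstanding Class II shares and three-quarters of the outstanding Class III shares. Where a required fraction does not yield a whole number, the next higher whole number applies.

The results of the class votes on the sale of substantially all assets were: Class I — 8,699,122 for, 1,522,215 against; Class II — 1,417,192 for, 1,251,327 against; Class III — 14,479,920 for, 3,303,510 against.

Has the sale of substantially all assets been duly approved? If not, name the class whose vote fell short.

Class I: 2/3 of 13044059 = 8696039.33, rounded up to 8696040; 8,696,040 required, 8,699,122 in favor — approved.
Class II: a majority of 2833317 is 1416659; 1,416,659 required, 1,417,192 in favor — approved.
Class III: 3/4 of 19306560 = 14479920; 14,479,920 required, 14,479,920 in favor — approved.

Approved — every class gave the required vote.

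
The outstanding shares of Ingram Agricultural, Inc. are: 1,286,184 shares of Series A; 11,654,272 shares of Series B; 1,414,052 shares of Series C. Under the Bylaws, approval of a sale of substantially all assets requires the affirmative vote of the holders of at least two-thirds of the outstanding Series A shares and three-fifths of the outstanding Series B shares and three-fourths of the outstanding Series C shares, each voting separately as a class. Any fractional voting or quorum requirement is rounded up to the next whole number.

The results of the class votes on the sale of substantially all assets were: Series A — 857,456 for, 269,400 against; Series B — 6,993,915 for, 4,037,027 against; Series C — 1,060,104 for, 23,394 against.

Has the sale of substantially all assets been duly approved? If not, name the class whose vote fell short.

Series A: 2/3 of 1286184 = 857456; 857,456 required, 857,456 in favor — approved.
Series B: 3/5 of 11654272 = 6992563.20, rounded up to 6992564; 6,992,564 required, 6,993,915 in favor — approved.
Series C: 3/4 of 1414052 = 1060539; 1,060,539 required, 1,060,104 in favor — not approved.

Not approved — the Series C shares did not give the required vote.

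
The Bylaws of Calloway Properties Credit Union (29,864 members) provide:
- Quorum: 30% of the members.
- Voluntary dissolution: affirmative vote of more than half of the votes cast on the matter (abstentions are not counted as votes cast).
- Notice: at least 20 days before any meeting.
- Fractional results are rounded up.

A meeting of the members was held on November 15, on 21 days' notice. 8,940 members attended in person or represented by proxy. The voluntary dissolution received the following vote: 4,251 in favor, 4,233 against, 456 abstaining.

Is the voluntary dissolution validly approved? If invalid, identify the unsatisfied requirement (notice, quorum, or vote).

Notice: 21 days given; 20 required. Satisfied.
Quorum: 30% of 29,864 = 8,959.20, rounded up to 8,960; 8,940 present. Not satisfied.
Vote: requires a majority of the votes cast (8,940 − 456 abstaining = 8,484); a majority of 8484 is 4243, so 4,243 needed; 4,251 in favor. Satisfied.

Invalid — quorum requirement not satisfied.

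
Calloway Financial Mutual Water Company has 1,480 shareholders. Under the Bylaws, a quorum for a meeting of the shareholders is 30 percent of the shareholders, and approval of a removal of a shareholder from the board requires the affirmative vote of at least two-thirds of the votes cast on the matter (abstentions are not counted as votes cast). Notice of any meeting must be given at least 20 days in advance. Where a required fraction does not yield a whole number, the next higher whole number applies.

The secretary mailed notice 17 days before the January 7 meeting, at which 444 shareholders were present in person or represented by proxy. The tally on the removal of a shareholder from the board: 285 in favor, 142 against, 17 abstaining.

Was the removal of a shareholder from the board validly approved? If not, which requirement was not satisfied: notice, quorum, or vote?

Notice: 17 days given; 20 required. Not satisfied.
Quorum: 30% of 1,480 = 444; 444 present. Satisfied.
Vote: requires two-thirds of the votes cast (444 − 17 abstaining = 427); 2/3 of 427 = 284.67, rounded up to 285, so 285 needed; 285 in favor. Satisfied.

Invalid — notice requirement not satisfied.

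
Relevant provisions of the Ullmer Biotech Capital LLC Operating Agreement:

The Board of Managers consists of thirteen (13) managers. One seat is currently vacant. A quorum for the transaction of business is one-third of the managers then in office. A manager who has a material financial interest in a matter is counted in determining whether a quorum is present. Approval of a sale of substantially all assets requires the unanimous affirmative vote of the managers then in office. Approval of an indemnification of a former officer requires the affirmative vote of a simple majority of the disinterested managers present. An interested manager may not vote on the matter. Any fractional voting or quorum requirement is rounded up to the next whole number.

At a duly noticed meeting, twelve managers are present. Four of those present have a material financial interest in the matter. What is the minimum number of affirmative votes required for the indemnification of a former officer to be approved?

The indemnification of a former officer requires a majority of the disinterested managers present (12 − 4 = 8).
A majority of 8 is 5.

5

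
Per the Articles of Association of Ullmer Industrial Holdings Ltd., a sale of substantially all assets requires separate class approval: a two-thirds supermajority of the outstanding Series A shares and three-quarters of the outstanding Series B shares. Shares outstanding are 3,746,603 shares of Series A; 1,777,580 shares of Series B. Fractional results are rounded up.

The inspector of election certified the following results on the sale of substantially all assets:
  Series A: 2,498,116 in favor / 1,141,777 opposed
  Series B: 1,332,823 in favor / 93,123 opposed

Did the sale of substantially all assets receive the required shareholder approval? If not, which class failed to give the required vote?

Not approved — the Series B shares did not give the required vote.

Series A: 2/3 of 3746603 = 2497735.33, rounded up to 2497736; 2,497,736 required, 2,498,116 in favor — approved.
Series B: 3/4 of 1777580 = 1333185; 1,333,185 required, 1,332,823 in favor — not approved.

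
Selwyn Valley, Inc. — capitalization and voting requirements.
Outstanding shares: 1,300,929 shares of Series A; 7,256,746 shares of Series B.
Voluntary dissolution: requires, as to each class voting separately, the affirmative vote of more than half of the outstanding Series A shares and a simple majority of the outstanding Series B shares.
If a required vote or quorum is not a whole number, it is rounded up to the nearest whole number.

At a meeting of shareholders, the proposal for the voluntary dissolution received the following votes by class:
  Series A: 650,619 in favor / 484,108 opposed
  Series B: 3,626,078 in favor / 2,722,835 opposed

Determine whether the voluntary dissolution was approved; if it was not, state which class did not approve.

Not approved — the Series B shares did not give the required vote.

Series A: a majority of 1300929 is 650465; 650,465 required, 650,619 in favor — approved.
Series B: a majority of 7256746 is 3628374; 3,628,374 required, 3,626,078 in favor — not approved.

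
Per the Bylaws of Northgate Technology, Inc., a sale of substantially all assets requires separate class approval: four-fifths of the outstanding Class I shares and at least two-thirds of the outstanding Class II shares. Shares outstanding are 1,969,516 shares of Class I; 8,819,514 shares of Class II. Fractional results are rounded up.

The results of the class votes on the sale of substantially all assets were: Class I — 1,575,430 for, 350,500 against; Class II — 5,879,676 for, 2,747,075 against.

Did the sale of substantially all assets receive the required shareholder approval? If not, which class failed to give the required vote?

Not approved — the Class I shares did not give the required vote.

Class I: 4/5 of 1969516 = 1575612.80, rounded up to 1575613; 1,575,613 required, 1,575,430 in favor — not approved.
Class II: 2/3 of 8819514 = 5879676; 5,879,676 required, 5,879,676 in favor — approved.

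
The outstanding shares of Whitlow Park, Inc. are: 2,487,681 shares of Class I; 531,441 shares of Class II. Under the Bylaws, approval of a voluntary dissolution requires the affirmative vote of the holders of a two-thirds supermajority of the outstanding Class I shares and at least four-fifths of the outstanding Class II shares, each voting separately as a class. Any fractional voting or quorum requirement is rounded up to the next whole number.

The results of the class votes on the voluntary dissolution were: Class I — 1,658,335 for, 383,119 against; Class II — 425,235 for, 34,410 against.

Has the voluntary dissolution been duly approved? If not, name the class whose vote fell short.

Not approved — the Class I shares did not give the required vote.

Class I: 2/3 of 2487681 = 1658454; 1,658,454 required, 1,658,335 in favor — not approved.
Class II: 4/5 of 531441 = 425152.80, rounded up to 425153; 425,153 required, 425,235 in favor — approved.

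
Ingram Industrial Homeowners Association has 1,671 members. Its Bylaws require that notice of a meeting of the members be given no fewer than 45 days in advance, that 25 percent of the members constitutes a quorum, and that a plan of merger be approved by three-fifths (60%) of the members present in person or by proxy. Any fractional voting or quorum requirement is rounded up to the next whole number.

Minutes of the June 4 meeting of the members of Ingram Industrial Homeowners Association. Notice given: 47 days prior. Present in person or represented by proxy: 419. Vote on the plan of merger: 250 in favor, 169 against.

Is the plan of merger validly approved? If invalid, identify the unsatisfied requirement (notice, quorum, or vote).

Notice: 47 days given; 45 required. Satisfied.
Quorum: 25% of 1,671 = 417.75, rounded up to 418; 419 present. Satisfied.
Vote: requires three-fifths of those present (419); 3/5 of 419 = 251.40, rounded up to 252, so 252 needed; 250 in favor. Not satisfied.

Invalid — vote requirement not satisfied.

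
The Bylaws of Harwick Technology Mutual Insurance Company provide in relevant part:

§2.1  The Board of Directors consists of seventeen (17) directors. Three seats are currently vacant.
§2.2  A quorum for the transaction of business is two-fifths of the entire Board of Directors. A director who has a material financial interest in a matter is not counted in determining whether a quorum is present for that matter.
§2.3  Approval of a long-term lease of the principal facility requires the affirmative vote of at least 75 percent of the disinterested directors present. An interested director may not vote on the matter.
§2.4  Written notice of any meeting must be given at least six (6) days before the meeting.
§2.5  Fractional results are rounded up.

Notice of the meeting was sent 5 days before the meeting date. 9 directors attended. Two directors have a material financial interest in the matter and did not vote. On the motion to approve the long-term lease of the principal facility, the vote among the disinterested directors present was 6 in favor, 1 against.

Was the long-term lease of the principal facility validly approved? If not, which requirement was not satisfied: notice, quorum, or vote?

Invalid — notice requirement not satisfied.

Notice: 5 days given; 6 required (5 < 6). Not satisfied.
Quorum: 9 present, but the 2 interested directors do not count, leaving 7. Quorum is 7. Satisfied.
Vote: the long-term lease of the principal facility requires three-fourths of the disinterested directors present (9 − 2 = 7). 3/4 of 7 = 5.25, rounded up to 6, so 6 affirmative votes are needed; 6 voted in favor. Satisfied.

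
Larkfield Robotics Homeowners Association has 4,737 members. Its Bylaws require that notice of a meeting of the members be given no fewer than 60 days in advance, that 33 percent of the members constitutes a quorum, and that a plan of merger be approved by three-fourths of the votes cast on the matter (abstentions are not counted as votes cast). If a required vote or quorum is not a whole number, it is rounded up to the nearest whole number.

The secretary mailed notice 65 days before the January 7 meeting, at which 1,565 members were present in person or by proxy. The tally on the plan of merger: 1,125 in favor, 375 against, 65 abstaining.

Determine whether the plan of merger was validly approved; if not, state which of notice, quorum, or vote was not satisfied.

Valid — all requirements satisfied.

Notice: 65 days given; 60 required. Satisfied.
Quorum: 33% of 4,737 = 1,563.21, rounded up to 1,564; 1,565 present. Satisfied.
Vote: requires three-fourths of the votes cast (1,565 − 65 abstaining = 1,500); 3/4 of 1500 = 1125, so 1,125 needed; 1,125 in favor. Satisfied.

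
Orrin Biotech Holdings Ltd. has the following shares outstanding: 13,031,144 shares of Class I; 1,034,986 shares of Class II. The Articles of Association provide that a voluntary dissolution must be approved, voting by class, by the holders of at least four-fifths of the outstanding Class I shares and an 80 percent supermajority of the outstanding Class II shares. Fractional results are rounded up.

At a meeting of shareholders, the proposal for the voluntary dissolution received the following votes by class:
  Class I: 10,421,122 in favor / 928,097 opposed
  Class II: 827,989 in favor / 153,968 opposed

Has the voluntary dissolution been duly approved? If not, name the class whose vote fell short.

Not approved — the Class I shares did not give the required vote.

Class I: 4/5 of 13031144 = 10424915.20, rounded up to 10424916; 10,424,916 required, 10,421,122 in favor — not approved.
Class II: 4/5 of 1034986 = 827988.80, rounded up to 827989; 827,989 required, 827,989 in favor — approved.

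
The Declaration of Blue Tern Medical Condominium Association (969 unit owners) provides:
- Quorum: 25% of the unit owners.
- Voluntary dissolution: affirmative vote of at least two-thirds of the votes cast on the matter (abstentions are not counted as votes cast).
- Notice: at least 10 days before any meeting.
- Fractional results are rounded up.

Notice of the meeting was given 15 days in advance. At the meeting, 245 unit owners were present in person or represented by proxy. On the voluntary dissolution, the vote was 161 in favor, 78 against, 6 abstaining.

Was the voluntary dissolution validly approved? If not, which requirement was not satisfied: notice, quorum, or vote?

Valid — all requirements satisfied.

Notice: 15 days given; 10 required. Satisfied.
Quorum: 25% of 969 = 242.25, rounded up to 243; 245 present. Satisfied.
Vote: requires two-thirds of the votes cast (245 − 6 abstaining = 239); 2/3 of 239 = 159.33, rounded up to 160, so 160 needed; 161 in favor. Satisfied.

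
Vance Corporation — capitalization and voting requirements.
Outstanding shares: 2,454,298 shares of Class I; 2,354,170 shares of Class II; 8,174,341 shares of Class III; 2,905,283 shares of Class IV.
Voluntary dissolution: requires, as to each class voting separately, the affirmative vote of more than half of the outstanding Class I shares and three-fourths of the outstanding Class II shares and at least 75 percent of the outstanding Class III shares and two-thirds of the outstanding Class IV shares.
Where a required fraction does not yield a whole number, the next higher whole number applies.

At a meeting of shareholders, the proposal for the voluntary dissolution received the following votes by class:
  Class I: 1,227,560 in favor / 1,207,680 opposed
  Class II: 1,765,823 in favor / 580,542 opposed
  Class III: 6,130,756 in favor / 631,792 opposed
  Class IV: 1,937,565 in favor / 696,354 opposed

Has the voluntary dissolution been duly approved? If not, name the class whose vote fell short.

Class I: a majority of 2454298 is 1227150; 1,227,150 required, 1,227,560 in favor — approved.
Class II: 3/4 of 2354170 = 1765627.50, rounded up to 1765628; 1,765,628 required, 1,765,823 in favor — approved.
Class III: 3/4 of 8174341 = 6130755.75, rounded up to 6130756; 6,130,756 required, 6,130,756 in favor — approved.
Class IV: 2/3 of 2905283 = 1936855.33, rounded up to 1936856; 1,936,856 required, 1,937,565 in favor — approved.

Approved — every class gave the required vote.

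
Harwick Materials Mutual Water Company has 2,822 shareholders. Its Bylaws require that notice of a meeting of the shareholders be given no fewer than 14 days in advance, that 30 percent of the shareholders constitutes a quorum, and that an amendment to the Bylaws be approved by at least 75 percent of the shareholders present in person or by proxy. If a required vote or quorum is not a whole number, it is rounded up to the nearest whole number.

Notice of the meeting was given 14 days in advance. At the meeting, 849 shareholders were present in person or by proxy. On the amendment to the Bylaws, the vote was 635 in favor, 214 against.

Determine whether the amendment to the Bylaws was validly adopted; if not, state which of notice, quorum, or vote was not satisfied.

Notice: 14 days given; 14 required. Satisfied.
Quorum: 30% of 2,822 = 846.60, rounded up to 847; 849 present. Satisfied.
Vote: requires three-fourths of those present (849); 3/4 of 849 = 636.75, rounded up to 637, so 637 needed; 635 in favor. Not satisfied.

Invalid — vote requirement not satisfied.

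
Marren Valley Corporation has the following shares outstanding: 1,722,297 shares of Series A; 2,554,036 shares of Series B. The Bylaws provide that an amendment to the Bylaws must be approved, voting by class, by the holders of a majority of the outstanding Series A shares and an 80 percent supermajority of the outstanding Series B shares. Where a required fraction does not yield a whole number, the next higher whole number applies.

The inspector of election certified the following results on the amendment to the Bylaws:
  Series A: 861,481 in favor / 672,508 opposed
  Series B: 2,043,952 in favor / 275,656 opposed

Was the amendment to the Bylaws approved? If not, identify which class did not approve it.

Approved — every class gave the required vote.

Series A: a majority of 1722297 is 861149; 861,149 required, 861,481 in favor — approved.
Series B: 4/5 of 2554036 = 2043228.80, rounded up to 2043229; 2,043,229 required, 2,043,952 in favor — approved.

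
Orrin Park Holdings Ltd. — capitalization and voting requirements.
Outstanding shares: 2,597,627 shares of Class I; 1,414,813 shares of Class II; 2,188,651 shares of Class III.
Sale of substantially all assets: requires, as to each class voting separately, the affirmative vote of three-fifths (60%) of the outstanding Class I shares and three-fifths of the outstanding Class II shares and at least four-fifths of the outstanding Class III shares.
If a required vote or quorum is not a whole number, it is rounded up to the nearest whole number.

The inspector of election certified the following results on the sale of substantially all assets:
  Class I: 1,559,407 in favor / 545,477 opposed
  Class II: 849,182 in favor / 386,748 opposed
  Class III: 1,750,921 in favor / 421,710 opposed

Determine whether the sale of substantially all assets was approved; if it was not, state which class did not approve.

Approved — every class gave the required vote.

Class I: 3/5 of 2597627 = 1558576.20, rounded up to 1558577; 1,558,577 required, 1,559,407 in favor — approved.
Class II: 3/5 of 1414813 = 848887.80, rounded up to 848888; 848,888 required, 849,182 in favor — approved.
Class III: 4/5 of 2188651 = 1750920.80, rounded up to 1750921; 1,750,921 required, 1,750,921 in favor — approved.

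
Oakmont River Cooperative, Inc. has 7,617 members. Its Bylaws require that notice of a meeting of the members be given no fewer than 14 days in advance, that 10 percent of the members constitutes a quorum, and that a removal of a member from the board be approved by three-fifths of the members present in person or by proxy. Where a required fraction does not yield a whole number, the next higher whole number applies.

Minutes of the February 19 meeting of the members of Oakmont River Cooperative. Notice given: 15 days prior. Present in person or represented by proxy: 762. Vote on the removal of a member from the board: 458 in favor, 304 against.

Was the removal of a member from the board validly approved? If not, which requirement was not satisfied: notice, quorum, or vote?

Valid — all requirements satisfied.

Notice: 15 days given; 14 required. Satisfied.
Quorum: 10% of 7,617 = 761.70, rounded up to 762; 762 present. Satisfied.
Vote: requires three-fifths of those present (762); 3/5 of 762 = 457.20, rounded up to 458, so 458 needed; 458 in favor. Satisfied.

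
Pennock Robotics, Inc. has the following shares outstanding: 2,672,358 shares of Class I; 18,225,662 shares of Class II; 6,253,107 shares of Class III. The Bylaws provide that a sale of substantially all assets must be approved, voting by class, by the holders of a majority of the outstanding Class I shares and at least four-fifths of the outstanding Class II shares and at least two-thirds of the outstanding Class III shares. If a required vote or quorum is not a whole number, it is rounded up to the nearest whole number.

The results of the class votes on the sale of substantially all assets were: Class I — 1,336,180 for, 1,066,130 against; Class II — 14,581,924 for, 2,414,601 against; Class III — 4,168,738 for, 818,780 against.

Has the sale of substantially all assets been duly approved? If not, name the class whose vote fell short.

Class I: a majority of 2672358 is 1336180; 1,336,180 required, 1,336,180 in favor — approved.
Class II: 4/5 of 18225662 = 14580529.60, rounded up to 14580530; 14,580,530 required, 14,581,924 in favor — approved.
Class III: 2/3 of 6253107 = 4168738; 4,168,738 required, 4,168,738 in favor — approved.

Approved — every class gave the required vote.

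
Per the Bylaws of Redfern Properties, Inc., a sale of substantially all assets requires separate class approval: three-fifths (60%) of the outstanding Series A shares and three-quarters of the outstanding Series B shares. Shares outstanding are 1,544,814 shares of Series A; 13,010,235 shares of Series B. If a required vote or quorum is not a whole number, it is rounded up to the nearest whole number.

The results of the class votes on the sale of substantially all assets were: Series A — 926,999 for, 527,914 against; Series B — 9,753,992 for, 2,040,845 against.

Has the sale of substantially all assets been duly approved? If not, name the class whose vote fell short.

Not approved — the Series B shares did not give the required vote.

Series A: 3/5 of 1544814 = 926888.40, rounded up to 926889; 926,889 required, 926,999 in favor — approved.
Series B: 3/4 of 13010235 = 9757676.25, rounded up to 9757677; 9,757,677 required, 9,753,992 in favor — not approved.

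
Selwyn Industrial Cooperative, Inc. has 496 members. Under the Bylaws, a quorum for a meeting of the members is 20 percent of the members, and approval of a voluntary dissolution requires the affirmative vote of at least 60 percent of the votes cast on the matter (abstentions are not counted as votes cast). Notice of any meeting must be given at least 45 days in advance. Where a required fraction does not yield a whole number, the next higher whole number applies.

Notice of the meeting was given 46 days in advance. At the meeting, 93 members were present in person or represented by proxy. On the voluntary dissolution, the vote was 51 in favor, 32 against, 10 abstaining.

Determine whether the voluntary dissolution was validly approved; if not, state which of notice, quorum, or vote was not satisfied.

Invalid — quorum requirement not satisfied.

Notice: 46 days given; 45 required. Satisfied.
Quorum: 20% of 496 = 99.20, rounded up to 100; 93 present. Not satisfied.
Vote: requires three-fifths of the votes cast (93 − 10 abstaining = 83); 3/5 of 83 = 49.80, rounded up to 50, so 50 needed; 51 in favor. Satisfied.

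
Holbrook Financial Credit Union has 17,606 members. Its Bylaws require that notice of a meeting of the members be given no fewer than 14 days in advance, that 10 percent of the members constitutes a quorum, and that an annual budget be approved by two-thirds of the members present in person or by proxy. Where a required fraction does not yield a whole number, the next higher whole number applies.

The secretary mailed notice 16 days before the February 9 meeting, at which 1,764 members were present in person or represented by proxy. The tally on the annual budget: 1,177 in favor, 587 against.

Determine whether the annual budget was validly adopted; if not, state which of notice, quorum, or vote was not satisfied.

Notice: 16 days given; 14 required. Satisfied.
Quorum: 10% of 17,606 = 1,760.60, rounded up to 1,761; 1,764 present. Satisfied.
Vote: requires two-thirds of those present (1,764); 2/3 of 1764 = 1176, so 1,176 needed; 1,177 in favor. Satisfied.

Valid — all requirements satisfied.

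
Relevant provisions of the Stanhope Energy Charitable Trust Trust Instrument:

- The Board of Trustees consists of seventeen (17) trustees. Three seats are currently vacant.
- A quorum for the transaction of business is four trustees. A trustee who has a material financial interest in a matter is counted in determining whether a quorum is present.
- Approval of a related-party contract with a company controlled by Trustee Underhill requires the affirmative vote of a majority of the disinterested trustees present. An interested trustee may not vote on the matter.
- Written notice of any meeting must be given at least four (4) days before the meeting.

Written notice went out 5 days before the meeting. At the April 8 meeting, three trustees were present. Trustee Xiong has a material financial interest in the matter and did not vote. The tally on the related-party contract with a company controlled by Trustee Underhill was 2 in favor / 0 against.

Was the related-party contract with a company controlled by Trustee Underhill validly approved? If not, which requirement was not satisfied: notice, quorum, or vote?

Notice: 5 days given; 4 required (5 ≥ 4). Satisfied.
Quorum: 3 present (interested trustees count toward quorum); quorum is 4. Not satisfied.
Vote: the related-party contract with a company controlled by Trustee Underhill requires a majority of the disinterested trustees present (3 − 1 = 2). A majority of 2 is 2, so 2 affirmative votes are needed; 2 voted in favor. Satisfied. (Moot — without a quorum no business can be validly transacted.)

Invalid — quorum requirement not satisfied.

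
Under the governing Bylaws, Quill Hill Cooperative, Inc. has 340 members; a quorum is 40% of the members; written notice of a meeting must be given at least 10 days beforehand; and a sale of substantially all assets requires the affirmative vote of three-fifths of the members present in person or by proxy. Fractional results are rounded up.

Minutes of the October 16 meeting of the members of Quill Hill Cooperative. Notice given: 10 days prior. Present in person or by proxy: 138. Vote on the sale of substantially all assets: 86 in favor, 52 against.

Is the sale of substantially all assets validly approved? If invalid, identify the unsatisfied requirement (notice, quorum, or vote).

Notice: 10 days given; 10 required. Satisfied.
Quorum: 40% of 340 = 136; 138 present. Satisfied.
Vote: requires three-fifths of those present (138); 3/5 of 138 = 82.80, rounded up to 83, so 83 needed; 86 in favor. Satisfied.

Valid — all requirements satisfied.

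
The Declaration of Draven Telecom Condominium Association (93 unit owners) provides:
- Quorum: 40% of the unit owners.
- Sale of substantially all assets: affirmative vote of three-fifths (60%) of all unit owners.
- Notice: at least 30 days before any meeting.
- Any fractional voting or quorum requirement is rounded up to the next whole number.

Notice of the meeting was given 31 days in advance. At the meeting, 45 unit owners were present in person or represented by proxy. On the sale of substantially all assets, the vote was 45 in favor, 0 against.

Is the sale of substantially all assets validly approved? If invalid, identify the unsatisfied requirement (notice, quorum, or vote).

Notice: 31 days given; 30 required. Satisfied.
Quorum: 40% of 93 = 37.20, rounded up to 38; 45 present. Satisfied.
Vote: requires three-fifths of all unit owners (93); 3/5 of 93 = 55.80, rounded up to 56, so 56 needed; 45 in favor. Not satisfied.

Invalid — vote requirement not satisfied.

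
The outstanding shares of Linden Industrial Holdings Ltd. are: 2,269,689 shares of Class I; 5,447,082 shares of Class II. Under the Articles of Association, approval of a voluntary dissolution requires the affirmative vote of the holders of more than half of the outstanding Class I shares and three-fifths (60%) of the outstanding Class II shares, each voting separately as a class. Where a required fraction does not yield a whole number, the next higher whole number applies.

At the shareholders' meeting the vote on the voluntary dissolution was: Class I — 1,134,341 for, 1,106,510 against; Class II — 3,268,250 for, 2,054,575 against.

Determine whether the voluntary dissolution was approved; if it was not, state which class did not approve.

Not approved — the Class I shares did not give the required vote.

Class I: a majority of 2269689 is 1134845; 1,134,845 required, 1,134,341 in favor — not approved.
Class II: 3/5 of 5447082 = 3268249.20, rounded up to 3268250; 3,268,250 required, 3,268,250 in favor — approved.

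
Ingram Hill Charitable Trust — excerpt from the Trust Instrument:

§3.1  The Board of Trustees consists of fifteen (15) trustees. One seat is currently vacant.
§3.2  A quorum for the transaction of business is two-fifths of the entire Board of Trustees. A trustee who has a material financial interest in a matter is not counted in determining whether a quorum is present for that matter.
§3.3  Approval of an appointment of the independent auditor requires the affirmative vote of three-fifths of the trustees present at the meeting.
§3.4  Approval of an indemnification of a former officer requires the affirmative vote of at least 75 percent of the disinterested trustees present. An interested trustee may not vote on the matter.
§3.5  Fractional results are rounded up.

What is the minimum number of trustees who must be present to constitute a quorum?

6

2/5 of 15 = 6.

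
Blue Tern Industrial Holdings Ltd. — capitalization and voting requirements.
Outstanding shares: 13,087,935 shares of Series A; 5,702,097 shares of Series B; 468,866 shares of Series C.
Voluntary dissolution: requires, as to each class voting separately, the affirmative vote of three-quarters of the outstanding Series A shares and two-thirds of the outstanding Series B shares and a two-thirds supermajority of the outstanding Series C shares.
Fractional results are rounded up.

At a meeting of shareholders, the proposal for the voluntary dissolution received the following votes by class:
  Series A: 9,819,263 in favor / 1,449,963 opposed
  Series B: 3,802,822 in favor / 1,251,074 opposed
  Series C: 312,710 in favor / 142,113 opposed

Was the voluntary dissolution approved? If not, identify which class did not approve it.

Series A: 3/4 of 13087935 = 9815951.25, rounded up to 9815952; 9,815,952 required, 9,819,263 in favor — approved.
Series B: 2/3 of 5702097 = 3801398; 3,801,398 required, 3,802,822 in favor — approved.
Series C: 2/3 of 468866 = 312577.33, rounded up to 312578; 312,578 required, 312,710 in favor — approved.

Approved — every class gave the required vote.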